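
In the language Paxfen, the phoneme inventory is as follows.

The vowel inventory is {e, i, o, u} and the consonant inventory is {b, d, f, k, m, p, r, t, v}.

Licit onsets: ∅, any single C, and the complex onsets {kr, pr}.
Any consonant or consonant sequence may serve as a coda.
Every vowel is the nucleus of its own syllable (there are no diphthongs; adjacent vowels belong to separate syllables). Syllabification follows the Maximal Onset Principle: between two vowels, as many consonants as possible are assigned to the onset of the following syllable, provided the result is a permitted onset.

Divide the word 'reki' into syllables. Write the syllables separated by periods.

The vowels are e, i — 2 nuclei, so 2 syllables.
V1 /e/ – V2 /i/: just /k/ — single C goes to the following onset.

re.ki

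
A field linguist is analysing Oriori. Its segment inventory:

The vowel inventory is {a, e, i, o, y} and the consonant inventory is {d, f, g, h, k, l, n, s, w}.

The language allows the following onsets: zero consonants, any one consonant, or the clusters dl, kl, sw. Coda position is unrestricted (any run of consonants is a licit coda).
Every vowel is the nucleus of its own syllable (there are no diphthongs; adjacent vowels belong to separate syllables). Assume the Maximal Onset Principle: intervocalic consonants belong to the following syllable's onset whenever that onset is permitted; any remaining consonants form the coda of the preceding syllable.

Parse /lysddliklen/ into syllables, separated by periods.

lysd.dli.klen

Vowels present: y, i, e; each is a nucleus, giving 3 syllables.
Between /y/ (V1) and /i/ (V2): /sddl/ — longest licit onset from the right is /dl/, leaving /sd/ as coda.
Between /i/ (V2) and /e/ (V3): /kl/ — entire cluster is a permitted onset → onset /kl/, coda ∅.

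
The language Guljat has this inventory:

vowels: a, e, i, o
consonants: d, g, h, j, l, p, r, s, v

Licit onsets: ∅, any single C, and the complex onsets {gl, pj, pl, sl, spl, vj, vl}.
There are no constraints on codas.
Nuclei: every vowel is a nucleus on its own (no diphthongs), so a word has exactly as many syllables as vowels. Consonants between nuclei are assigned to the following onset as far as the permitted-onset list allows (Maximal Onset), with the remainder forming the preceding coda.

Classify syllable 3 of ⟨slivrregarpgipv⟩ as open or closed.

Nuclei (vowels): i, e, a, i → 4 syllables.
V1 /i/ – V2 /e/: /vrr/ splits as /vr/ + /r/ (/r/ is the longest suffix that is a licit onset).
V2 /e/ – V3 /a/: just /g/ — single C goes to the following onset.
V3 /a/ – V4 /i/: cluster /rpg/ — the longest permitted-onset suffix is /g/; onset = /g/, preceding coda = /rp/.
So the parse is slivr.re.garp.gipv.
Syllable 3 is /garp/ with coda /rp/, so it is closed.

closed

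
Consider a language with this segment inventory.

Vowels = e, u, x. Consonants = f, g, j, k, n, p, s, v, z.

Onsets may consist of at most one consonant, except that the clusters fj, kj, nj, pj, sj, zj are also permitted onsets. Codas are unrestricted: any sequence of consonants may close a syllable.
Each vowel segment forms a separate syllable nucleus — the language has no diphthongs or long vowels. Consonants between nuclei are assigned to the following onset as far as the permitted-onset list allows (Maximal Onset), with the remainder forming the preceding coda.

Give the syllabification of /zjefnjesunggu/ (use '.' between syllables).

Nuclei (vowels): e, e, u, u → 4 syllables.
σ1/σ2 boundary: /fnj/; trying suffixes from longest down, /nj/ is the first permitted one, so coda /f/ | onset /nj/.
σ2/σ3 boundary: /s/ → onset of the next syllable (single consonants are always licit onsets).
σ3/σ4 boundary: /ngg/ — longest licit onset from the right is /g/, leaving /ng/ as coda.

zjef.nje.sung.gu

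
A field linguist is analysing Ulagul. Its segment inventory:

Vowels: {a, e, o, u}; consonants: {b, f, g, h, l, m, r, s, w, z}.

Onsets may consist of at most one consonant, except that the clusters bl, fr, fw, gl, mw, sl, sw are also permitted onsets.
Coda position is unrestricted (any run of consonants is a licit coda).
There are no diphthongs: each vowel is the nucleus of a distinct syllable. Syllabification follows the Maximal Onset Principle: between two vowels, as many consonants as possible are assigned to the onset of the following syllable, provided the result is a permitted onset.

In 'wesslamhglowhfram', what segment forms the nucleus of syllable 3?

o

Nuclei (vowels): e, a, o, a → 4 syllables.
The third nucleus (vowel 3 from the left) is /o/.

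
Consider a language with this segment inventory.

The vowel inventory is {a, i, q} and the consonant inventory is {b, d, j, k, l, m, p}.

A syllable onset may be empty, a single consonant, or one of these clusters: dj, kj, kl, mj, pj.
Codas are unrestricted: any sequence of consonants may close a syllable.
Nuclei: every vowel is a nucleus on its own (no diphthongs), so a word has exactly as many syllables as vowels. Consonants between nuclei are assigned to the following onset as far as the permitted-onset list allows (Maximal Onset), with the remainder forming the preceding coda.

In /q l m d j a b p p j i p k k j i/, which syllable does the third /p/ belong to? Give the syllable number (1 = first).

3

Vowels present: q, a, i, i; each is a nucleus, giving 4 syllables.
/q…a/ gap (V1→V2): /lmdj/ splits as /lm/ + /dj/ (/dj/ is the longest suffix that is a licit onset).
/a…i/ gap (V2→V3): /bppj/ splits as /bp/ + /pj/ (/pj/ is the longest suffix that is a licit onset).
/i…i/ gap (V3→V4): /pkkj/ — longest licit onset from the right is /kj/, leaving /pk/ as coda.
Result: qlm.djabp.pjipk.kji.
The third /p/ is in the coda of syllable 3 (/pjipk/).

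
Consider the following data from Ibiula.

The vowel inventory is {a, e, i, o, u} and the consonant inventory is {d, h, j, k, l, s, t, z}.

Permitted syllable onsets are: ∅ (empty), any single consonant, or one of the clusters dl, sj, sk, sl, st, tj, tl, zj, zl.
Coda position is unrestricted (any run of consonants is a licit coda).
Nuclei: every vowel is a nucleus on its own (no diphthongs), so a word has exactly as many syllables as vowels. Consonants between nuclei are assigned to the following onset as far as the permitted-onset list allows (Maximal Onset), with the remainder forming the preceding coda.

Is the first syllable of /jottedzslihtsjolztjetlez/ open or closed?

Nuclei (vowels): o, e, i, o, e, e → 6 syllables.
/o…e/ gap (V1→V2): /tt/ — longest licit onset from the right is /t/, leaving /t/ as coda.
/e…i/ gap (V2→V3): /dzsl/ splits as /dz/ + /sl/ (/sl/ is the longest suffix that is a licit onset).
/i…o/ gap (V3→V4): /htsj/; trying suffixes from longest down, /sj/ is the first permitted one, so coda /ht/ | onset /sj/.
/o…e/ gap (V4→V5): /lztj/; trying suffixes from longest down, /tj/ is the first permitted one, so coda /lz/ | onset /tj/.
/e…e/ gap (V5→V6): /tl/ — entire cluster is a permitted onset → onset /tl/, coda ∅.
Syllabification: jot.tedz.sliht.sjolz.tje.tlez.
Syllable 1 is /jot/ with coda /t/, so it is closed.

closed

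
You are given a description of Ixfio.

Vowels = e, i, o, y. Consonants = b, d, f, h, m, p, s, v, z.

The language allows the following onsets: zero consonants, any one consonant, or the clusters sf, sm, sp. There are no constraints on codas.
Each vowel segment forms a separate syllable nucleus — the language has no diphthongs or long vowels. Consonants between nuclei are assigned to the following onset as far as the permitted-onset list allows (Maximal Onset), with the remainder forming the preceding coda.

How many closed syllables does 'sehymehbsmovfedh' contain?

3

The vowels are e, y, e, o, e — 5 nuclei, so 5 syllables.
V1 /e/ – V2 /y/: /h/ → onset of the next syllable (single consonants are always licit onsets).
V2 /y/ – V3 /e/: just /m/ — single C goes to the following onset.
V3 /e/ – V4 /o/: cluster /hbsm/ — the longest permitted-onset suffix is /sm/; onset = /sm/, preceding coda = /hb/.
V4 /o/ – V5 /e/: /vf/; trying suffixes from longest down, /f/ is the first permitted one, so coda /v/ | onset /f/.
Result: se.hy.mehb.smov.fedh.
Classifying each syllable: /se/ (open), /hy/ (open), /mehb/ (closed), /smov/ (closed), /fedh/ (closed).
Closed syllables: 3.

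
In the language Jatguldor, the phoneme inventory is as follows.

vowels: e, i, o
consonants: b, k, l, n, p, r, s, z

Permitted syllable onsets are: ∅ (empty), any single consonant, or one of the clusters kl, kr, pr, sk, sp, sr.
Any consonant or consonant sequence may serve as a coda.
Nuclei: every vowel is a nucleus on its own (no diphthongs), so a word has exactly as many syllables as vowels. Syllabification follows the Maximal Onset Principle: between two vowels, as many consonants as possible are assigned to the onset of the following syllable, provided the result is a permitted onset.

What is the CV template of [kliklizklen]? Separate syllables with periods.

Vowels present: i, i, e; each is a nucleus, giving 3 syllables.
V1 /i/ – V2 /i/: /kl/ is a licit onset in full, so it all attaches to the next syllable.
V2 /i/ – V3 /e/: /zkl/ splits as /z/ + /kl/ (/kl/ is the longest suffix that is a licit onset).
Putting it together: kli.kliz.klen.
Mapping each syllable to C/V: /kli/ → CCV, /kliz/ → CCVC, /klen/ → CCVC.

CCV.CCVC.CCVC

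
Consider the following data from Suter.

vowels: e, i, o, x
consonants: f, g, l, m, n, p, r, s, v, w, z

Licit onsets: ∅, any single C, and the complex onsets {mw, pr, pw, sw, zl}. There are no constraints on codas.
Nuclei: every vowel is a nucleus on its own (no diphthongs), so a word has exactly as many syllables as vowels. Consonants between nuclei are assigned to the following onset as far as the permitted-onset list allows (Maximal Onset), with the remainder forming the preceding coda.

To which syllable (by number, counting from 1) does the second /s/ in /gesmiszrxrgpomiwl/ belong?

2

Nuclei (vowels): e, i, x, o, i → 5 syllables.
/e…i/ gap (V1→V2): /sm/; trying suffixes from longest down, /m/ is the first permitted one, so coda /s/ | onset /m/.
/i…x/ gap (V2→V3): cluster /szr/ — the longest permitted-onset suffix is /r/; onset = /r/, preceding coda = /sz/.
/x…o/ gap (V3→V4): /rgp/ splits as /rg/ + /p/ (/p/ is the longest suffix that is a licit onset).
/o…i/ gap (V4→V5): /m/ → onset of the next syllable (single consonants are always licit onsets).
Putting it together: ges.misz.rxrg.po.miwl.
The second /s/ is in the coda of syllable 2 (/misz/).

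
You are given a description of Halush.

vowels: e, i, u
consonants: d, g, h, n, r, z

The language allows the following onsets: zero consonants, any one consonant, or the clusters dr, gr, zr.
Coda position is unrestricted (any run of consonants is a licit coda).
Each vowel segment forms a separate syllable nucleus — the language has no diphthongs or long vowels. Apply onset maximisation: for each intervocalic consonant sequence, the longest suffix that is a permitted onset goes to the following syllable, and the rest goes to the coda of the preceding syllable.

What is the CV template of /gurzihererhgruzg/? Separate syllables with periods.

CVC.CV.CV.CVCC.CCVCC

Vowels present: u, i, e, e, u; each is a nucleus, giving 5 syllables.
Between /u/ (V1) and /i/ (V2): /rz/; trying suffixes from longest down, /z/ is the first permitted one, so coda /r/ | onset /z/.
Between /i/ (V2) and /e/ (V3): just /h/ — single C goes to the following onset.
Between /e/ (V3) and /e/ (V4): /r/ → onset of the next syllable (single consonants are always licit onsets).
Between /e/ (V4) and /u/ (V5): /rhgr/ — longest licit onset from the right is /gr/, leaving /rh/ as coda.
Syllabification: gur.zi.he.rerh.gruzg.
Mapping each syllable to C/V: /gur/ → CVC, /zi/ → CV, /he/ → CV, /rerh/ → CVCC, /gruzg/ → CCVCC.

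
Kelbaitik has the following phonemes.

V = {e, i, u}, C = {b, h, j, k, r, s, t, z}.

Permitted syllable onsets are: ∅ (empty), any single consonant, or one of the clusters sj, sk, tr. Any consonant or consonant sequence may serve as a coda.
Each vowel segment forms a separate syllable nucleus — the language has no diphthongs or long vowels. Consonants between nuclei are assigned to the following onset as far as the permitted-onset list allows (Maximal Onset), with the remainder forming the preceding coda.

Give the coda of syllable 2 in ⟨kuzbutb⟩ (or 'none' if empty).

Nuclei (vowels): u, u → 2 syllables.
Between /u/ (V1) and /u/ (V2): /zb/; trying suffixes from longest down, /b/ is the first permitted one, so coda /z/ | onset /b/.
Syllabification: kuz.butb.
Syllable 2 is /butb/: onset /b/, nucleus /u/, coda /tb/.

tb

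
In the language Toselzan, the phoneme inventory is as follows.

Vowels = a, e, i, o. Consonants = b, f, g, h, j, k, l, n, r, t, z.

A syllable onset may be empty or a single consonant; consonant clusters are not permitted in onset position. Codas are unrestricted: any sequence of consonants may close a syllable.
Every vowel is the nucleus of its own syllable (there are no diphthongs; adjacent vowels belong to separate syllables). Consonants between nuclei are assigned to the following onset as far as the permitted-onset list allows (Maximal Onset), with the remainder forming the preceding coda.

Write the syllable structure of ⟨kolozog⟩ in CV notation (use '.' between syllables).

CV.CV.CVC

Nuclei (vowels): o, o, o → 3 syllables.
σ1/σ2 boundary: /l/ is a single consonant, so it becomes the next onset.
σ2/σ3 boundary: /z/ is a single consonant, so it becomes the next onset.
So the parse is ko.lo.zog.
Mapping each syllable to C/V: /ko/ → CV, /lo/ → CV, /zog/ → CVC.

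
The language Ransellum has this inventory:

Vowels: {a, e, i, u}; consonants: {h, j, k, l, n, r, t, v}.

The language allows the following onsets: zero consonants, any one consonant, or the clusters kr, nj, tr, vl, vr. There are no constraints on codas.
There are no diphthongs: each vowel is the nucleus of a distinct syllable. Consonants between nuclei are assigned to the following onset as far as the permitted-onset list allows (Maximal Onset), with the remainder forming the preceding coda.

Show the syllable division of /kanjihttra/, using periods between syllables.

ka.njiht.tra

Vowels present: a, i, a; each is a nucleus, giving 3 syllables.
Between /a/ (V1) and /i/ (V2): cluster /nj/ — /nj/ is itself a permitted onset, so the whole cluster goes right; preceding coda = ∅.
Between /i/ (V2) and /a/ (V3): /httr/; trying suffixes from longest down, /tr/ is the first permitted one, so coda /ht/ | onset /tr/.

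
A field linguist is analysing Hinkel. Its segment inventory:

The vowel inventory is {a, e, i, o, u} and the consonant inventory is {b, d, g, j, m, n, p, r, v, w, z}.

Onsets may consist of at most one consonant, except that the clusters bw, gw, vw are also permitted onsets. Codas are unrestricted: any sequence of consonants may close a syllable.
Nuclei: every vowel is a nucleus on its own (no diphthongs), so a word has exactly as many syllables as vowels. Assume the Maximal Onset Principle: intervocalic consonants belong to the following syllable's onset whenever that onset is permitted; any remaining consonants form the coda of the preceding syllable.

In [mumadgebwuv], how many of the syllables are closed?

Vowels present: u, a, e, u; each is a nucleus, giving 4 syllables.
Between /u/ (V1) and /a/ (V2): /m/ is a single consonant, so it becomes the next onset.
Between /a/ (V2) and /e/ (V3): /dg/; trying suffixes from longest down, /g/ is the first permitted one, so coda /d/ | onset /g/.
Between /e/ (V3) and /u/ (V4): /bw/ — entire cluster is a permitted onset → onset /bw/, coda ∅.
So the parse is mu.mad.ge.bwuv.
Classifying each syllable: /mu/ (open), /mad/ (closed), /ge/ (open), /bwuv/ (closed).
Closed syllables: 2.

2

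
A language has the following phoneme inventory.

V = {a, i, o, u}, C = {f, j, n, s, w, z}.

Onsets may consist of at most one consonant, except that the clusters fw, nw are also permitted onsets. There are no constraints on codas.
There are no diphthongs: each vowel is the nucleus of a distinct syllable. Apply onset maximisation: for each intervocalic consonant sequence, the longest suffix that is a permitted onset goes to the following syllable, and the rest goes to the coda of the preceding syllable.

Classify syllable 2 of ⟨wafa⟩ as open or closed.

open

Nuclei (vowels): a, a → 2 syllables.
σ1/σ2 boundary: /f/ → onset of the next syllable (single consonants are always licit onsets).
Syllabification: wa.fa.
Syllable 2 is /fa/; it ends in its nucleus with no coda, so it is open.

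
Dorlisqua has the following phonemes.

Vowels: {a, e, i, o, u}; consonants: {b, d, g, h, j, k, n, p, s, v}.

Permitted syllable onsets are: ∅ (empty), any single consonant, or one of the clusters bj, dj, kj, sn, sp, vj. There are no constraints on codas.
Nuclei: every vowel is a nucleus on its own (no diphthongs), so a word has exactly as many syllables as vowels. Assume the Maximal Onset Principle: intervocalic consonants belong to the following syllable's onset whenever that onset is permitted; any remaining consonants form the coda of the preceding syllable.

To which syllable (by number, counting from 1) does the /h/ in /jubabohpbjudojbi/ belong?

3

The vowels are u, a, o, u, o, i — 6 nuclei, so 6 syllables.
σ1/σ2 boundary: /b/ → onset of the next syllable (single consonants are always licit onsets).
σ2/σ3 boundary: /b/ → onset of the next syllable (single consonants are always licit onsets).
σ3/σ4 boundary: /hpbj/ splits as /hp/ + /bj/ (/bj/ is the longest suffix that is a licit onset).
σ4/σ5 boundary: /d/ is a single consonant, so it becomes the next onset.
σ5/σ6 boundary: /jb/ splits as /j/ + /b/ (/b/ is the longest suffix that is a licit onset).
Result: ju.ba.bohp.bju.doj.bi.
The /h/ is in the coda of syllable 3 (/bohp/).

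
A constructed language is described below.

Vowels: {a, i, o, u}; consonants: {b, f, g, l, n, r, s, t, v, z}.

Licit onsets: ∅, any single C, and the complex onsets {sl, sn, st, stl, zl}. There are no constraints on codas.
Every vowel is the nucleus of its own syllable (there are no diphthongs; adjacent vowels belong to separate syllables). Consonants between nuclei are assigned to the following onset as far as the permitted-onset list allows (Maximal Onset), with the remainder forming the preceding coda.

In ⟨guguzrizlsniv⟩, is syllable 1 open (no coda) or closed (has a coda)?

Nuclei (vowels): u, u, i, i → 4 syllables.
σ1/σ2 boundary: just /g/ — single C goes to the following onset.
σ2/σ3 boundary: /zr/ splits as /z/ + /r/ (/r/ is the longest suffix that is a licit onset).
σ3/σ4 boundary: cluster /zlsn/ — the longest permitted-onset suffix is /sn/; onset = /sn/, preceding coda = /zl/.
So the parse is gu.guz.rizl.sniv.
Syllable 1 is /gu/; it ends in its nucleus with no coda, so it is open.

open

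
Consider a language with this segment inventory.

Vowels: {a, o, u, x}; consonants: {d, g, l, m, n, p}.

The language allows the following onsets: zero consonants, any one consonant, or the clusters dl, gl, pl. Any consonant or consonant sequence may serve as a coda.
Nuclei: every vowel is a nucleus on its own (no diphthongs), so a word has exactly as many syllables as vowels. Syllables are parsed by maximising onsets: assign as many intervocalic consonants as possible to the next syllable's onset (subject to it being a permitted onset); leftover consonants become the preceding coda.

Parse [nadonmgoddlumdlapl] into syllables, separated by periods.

na.donm.god.dlum.dlapl

Nuclei (vowels): a, o, o, u, a → 5 syllables.
V1 /a/ – V2 /o/: /d/ → onset of the next syllable (single consonants are always licit onsets).
V2 /o/ – V3 /o/: /nmg/ splits as /nm/ + /g/ (/g/ is the longest suffix that is a licit onset).
V3 /o/ – V4 /u/: /ddl/ — longest licit onset from the right is /dl/, leaving /d/ as coda.
V4 /u/ – V5 /a/: /mdl/ — longest licit onset from the right is /dl/, leaving /m/ as coda.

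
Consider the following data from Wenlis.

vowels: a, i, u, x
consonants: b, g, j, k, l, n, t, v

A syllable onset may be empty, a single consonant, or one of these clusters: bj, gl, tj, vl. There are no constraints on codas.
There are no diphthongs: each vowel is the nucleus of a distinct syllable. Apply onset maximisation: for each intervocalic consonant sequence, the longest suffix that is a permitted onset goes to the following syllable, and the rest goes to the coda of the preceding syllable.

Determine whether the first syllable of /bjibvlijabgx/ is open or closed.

Vowels present: i, i, a, x; each is a nucleus, giving 4 syllables.
σ1/σ2 boundary: cluster /bvl/ — the longest permitted-onset suffix is /vl/; onset = /vl/, preceding coda = /b/.
σ2/σ3 boundary: /j/ is a single consonant, so it becomes the next onset.
σ3/σ4 boundary: /bg/ — longest licit onset from the right is /g/, leaving /b/ as coda.
Syllabification: bjib.vli.jab.gx.
Syllable 1 is /bjib/ with coda /b/, so it is closed.

closed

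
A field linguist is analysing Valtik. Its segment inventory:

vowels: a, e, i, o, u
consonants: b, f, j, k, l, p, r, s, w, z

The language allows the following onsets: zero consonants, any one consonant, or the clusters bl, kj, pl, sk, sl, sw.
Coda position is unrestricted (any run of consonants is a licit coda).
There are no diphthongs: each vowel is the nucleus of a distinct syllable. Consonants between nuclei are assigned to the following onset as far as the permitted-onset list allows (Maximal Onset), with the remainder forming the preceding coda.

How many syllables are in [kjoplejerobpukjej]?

6

The vowels are o, e, e, o, u, e — 6 nuclei, so 6 syllables.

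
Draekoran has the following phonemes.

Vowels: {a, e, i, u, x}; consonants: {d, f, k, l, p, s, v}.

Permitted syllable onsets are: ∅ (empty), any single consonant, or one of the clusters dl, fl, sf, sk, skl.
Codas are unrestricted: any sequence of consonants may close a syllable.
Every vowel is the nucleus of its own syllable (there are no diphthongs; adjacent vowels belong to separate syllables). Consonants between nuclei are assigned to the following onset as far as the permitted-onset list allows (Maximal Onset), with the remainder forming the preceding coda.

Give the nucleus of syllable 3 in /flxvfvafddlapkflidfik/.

a

The vowels are x, a, a, i, i — 5 nuclei, so 5 syllables.
The third nucleus (vowel 3 from the left) is /a/.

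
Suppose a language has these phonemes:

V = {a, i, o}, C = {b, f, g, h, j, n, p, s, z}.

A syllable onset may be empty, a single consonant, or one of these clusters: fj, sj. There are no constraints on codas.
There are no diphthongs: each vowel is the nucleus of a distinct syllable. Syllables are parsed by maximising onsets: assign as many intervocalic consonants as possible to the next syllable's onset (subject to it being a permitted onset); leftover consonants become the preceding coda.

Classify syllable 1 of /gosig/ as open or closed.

Vowels present: o, i; each is a nucleus, giving 2 syllables.
V1 /o/ – V2 /i/: just /s/ — single C goes to the following onset.
Syllabification: go.sig.
Syllable 1 is /go/; it ends in its nucleus with no coda, so it is open.

open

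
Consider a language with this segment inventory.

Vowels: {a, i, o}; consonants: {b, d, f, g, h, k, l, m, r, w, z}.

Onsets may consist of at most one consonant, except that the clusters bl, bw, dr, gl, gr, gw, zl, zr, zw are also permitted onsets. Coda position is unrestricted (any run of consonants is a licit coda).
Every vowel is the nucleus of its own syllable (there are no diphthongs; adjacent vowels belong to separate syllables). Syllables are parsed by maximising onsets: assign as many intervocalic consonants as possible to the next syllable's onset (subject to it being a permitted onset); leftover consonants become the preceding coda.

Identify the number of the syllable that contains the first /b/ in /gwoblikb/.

Nuclei (vowels): o, i → 2 syllables.
V1 /o/ – V2 /i/: /bl/ is a licit onset in full, so it all attaches to the next syllable.
So the parse is gwo.blikb.
The first /b/ is in the onset of syllable 2 (/blikb/).

2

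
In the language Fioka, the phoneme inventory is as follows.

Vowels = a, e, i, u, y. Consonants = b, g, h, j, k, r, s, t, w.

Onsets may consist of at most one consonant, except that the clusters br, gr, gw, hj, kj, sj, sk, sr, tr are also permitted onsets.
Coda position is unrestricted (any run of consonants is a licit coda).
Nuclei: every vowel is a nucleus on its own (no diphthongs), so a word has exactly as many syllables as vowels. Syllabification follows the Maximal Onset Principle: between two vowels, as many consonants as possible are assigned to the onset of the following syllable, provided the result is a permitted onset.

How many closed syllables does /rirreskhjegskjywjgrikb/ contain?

The vowels are i, e, e, y, i — 5 nuclei, so 5 syllables.
/i…e/ gap (V1→V2): /rr/ splits as /r/ + /r/ (/r/ is the longest suffix that is a licit onset).
/e…e/ gap (V2→V3): cluster /skhj/ — the longest permitted-onset suffix is /hj/; onset = /hj/, preceding coda = /sk/.
/e…y/ gap (V3→V4): /gskj/ — longest licit onset from the right is /kj/, leaving /gs/ as coda.
/y…i/ gap (V4→V5): /wjgr/; trying suffixes from longest down, /gr/ is the first permitted one, so coda /wj/ | onset /gr/.
Putting it together: rir.resk.hjegs.kjywj.grikb.
Classifying each syllable: /rir/ (closed), /resk/ (closed), /hjegs/ (closed), /kjywj/ (closed), /grikb/ (closed).
Closed syllables: 5.

5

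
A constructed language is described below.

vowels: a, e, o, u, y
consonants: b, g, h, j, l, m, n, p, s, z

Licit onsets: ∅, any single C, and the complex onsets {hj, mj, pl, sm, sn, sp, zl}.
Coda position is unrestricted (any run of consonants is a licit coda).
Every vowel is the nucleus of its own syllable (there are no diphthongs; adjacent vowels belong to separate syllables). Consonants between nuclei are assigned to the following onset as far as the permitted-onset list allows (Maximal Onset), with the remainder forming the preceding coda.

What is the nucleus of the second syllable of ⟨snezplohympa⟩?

The vowels are e, o, y, a — 4 nuclei, so 4 syllables.
The second nucleus (vowel 2 from the left) is /o/.

o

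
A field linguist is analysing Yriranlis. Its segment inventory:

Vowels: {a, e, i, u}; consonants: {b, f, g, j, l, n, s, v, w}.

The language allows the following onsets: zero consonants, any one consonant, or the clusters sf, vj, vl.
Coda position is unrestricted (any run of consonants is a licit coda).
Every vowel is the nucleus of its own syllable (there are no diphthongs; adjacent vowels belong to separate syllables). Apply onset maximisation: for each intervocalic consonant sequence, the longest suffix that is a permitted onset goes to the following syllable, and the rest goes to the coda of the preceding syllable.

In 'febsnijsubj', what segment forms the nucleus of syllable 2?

i

The vowels are e, i, u — 3 nuclei, so 3 syllables.
The second nucleus (vowel 2 from the left) is /i/.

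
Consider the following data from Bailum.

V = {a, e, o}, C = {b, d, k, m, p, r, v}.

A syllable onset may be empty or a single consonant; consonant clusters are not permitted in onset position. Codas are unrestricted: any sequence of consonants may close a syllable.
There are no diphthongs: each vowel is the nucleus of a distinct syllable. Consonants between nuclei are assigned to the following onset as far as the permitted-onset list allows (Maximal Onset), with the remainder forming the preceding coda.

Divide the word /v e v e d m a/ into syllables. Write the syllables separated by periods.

Nuclei (vowels): e, e, a → 3 syllables.
V1 /e/ – V2 /e/: /v/ is a single consonant, so it becomes the next onset.
V2 /e/ – V3 /a/: cluster /dm/ — the longest permitted-onset suffix is /m/; onset = /m/, preceding coda = /d/.

ve.ved.ma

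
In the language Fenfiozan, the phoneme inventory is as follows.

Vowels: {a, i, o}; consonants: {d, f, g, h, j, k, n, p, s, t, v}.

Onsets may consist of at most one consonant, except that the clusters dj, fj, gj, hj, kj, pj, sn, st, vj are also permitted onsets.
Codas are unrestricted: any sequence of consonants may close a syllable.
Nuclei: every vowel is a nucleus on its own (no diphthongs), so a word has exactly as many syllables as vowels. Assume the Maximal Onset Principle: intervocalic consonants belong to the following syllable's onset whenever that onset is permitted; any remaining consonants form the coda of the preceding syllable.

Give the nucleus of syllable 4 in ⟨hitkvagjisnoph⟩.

o

Vowels present: i, a, i, o; each is a nucleus, giving 4 syllables.
The fourth nucleus (vowel 4 from the left) is /o/.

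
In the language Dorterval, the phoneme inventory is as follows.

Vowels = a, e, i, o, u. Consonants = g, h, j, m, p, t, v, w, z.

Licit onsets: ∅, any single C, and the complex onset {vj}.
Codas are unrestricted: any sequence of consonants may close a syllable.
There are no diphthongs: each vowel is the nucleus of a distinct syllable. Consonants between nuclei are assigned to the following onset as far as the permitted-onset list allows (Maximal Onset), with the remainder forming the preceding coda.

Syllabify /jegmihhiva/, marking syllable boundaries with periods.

jeg.mih.hi.va

The vowels are e, i, i, a — 4 nuclei, so 4 syllables.
σ1/σ2 boundary: cluster /gm/ — the longest permitted-onset suffix is /m/; onset = /m/, preceding coda = /g/.
σ2/σ3 boundary: /hh/; trying suffixes from longest down, /h/ is the first permitted one, so coda /h/ | onset /h/.
σ3/σ4 boundary: /v/ is a single consonant, so it becomes the next onset.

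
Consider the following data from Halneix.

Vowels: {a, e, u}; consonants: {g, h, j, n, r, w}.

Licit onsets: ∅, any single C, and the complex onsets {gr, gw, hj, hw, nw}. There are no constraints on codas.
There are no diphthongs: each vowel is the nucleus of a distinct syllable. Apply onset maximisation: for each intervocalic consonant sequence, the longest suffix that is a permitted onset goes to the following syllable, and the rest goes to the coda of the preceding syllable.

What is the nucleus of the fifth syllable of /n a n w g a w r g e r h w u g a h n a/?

a

Nuclei (vowels): a, a, e, u, a, a → 6 syllables.
The fifth nucleus (vowel 5 from the left) is /a/.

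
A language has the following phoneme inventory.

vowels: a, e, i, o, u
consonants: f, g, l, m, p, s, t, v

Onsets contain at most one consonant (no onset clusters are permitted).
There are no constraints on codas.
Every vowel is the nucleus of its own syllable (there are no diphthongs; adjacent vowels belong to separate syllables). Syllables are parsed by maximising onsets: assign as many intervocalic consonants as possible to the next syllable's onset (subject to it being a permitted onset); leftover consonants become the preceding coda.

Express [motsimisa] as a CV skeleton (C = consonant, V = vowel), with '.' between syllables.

The vowels are o, i, i, a — 4 nuclei, so 4 syllables.
/o…i/ gap (V1→V2): cluster /ts/ — the longest permitted-onset suffix is /s/; onset = /s/, preceding coda = /t/.
/i…i/ gap (V2→V3): /m/ is a single consonant, so it becomes the next onset.
/i…a/ gap (V3→V4): /s/ → onset of the next syllable (single consonants are always licit onsets).
Result: mot.si.mi.sa.
Mapping each syllable to C/V: /mot/ → CVC, /si/ → CV, /mi/ → CV, /sa/ → CV.

CVC.CV.CV.CV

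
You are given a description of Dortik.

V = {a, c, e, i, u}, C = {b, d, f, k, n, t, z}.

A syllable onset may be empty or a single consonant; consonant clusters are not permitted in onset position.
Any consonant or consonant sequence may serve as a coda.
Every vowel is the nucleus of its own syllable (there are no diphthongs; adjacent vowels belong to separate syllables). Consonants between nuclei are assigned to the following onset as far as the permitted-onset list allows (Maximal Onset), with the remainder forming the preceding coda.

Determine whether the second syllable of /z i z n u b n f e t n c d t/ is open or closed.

The vowels are i, u, e, c — 4 nuclei, so 4 syllables.
Between /i/ (V1) and /u/ (V2): /zn/ splits as /z/ + /n/ (/n/ is the longest suffix that is a licit onset).
Between /u/ (V2) and /e/ (V3): /bnf/ — longest licit onset from the right is /f/, leaving /bn/ as coda.
Between /e/ (V3) and /c/ (V4): /tn/ — longest licit onset from the right is /n/, leaving /t/ as coda.
So the parse is ziz.nubn.fet.ncdt.
Syllable 2 is /nubn/ with coda /bn/, so it is closed.

closed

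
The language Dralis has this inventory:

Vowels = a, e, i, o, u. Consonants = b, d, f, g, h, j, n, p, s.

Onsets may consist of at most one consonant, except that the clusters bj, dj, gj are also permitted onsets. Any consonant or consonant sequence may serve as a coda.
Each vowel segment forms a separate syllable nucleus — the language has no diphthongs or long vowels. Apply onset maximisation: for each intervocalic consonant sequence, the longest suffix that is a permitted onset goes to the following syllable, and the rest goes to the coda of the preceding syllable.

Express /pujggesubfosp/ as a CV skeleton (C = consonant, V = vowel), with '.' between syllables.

Vowels present: u, e, u, o; each is a nucleus, giving 4 syllables.
V1 /u/ – V2 /e/: cluster /jgg/ — the longest permitted-onset suffix is /g/; onset = /g/, preceding coda = /jg/.
V2 /e/ – V3 /u/: /s/ → onset of the next syllable (single consonants are always licit onsets).
V3 /u/ – V4 /o/: /bf/ — longest licit onset from the right is /f/, leaving /b/ as coda.
Result: pujg.ge.sub.fosp.
Mapping each syllable to C/V: /pujg/ → CVCC, /ge/ → CV, /sub/ → CVC, /fosp/ → CVCC.

CVCC.CV.CVC.CVCC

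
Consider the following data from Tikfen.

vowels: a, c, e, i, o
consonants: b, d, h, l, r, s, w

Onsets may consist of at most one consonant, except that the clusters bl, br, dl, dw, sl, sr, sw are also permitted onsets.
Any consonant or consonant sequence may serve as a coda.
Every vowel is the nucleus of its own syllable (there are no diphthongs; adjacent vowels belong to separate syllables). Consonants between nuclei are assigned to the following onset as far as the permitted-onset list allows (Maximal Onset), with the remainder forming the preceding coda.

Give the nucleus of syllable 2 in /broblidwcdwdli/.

Vowels present: o, i, c, i; each is a nucleus, giving 4 syllables.
The second nucleus (vowel 2 from the left) is /i/.

i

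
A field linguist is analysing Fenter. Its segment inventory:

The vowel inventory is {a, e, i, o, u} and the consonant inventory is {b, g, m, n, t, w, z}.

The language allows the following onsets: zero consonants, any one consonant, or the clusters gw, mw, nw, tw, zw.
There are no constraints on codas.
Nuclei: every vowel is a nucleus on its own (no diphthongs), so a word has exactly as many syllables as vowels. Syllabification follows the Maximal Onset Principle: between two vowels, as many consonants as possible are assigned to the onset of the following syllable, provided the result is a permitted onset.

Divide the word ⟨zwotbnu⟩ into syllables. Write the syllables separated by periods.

Nuclei (vowels): o, u → 2 syllables.
V1 /o/ – V2 /u/: /tbn/ splits as /tb/ + /n/ (/n/ is the longest suffix that is a licit onset).

zwotb.nu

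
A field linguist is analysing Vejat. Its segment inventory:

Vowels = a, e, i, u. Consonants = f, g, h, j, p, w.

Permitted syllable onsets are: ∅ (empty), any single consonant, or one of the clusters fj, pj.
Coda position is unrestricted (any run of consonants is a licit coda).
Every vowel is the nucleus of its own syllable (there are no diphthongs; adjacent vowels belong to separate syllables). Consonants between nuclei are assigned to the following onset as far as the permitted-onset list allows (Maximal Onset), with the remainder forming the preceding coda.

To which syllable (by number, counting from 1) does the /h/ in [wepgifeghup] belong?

4

Vowels present: e, i, e, u; each is a nucleus, giving 4 syllables.
/e…i/ gap (V1→V2): /pg/ splits as /p/ + /g/ (/g/ is the longest suffix that is a licit onset).
/i…e/ gap (V2→V3): /f/ is a single consonant, so it becomes the next onset.
/e…u/ gap (V3→V4): /gh/; trying suffixes from longest down, /h/ is the first permitted one, so coda /g/ | onset /h/.
Result: wep.gi.feg.hup.
The /h/ is in the onset of syllable 4 (/hup/).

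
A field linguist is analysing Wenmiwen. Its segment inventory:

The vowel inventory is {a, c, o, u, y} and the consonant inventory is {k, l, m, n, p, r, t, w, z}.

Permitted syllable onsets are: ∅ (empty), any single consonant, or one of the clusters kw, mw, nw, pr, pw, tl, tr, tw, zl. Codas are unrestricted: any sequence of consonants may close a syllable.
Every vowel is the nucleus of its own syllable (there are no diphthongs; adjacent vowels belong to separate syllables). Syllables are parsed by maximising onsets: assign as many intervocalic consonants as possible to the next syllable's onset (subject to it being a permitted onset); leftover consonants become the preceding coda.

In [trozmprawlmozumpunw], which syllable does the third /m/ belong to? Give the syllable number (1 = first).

4

Nuclei (vowels): o, a, o, u, u → 5 syllables.
Between /o/ (V1) and /a/ (V2): /zmpr/ — longest licit onset from the right is /pr/, leaving /zm/ as coda.
Between /a/ (V2) and /o/ (V3): /wlm/; trying suffixes from longest down, /m/ is the first permitted one, so coda /wl/ | onset /m/.
Between /o/ (V3) and /u/ (V4): /z/ → onset of the next syllable (single consonants are always licit onsets).
Between /u/ (V4) and /u/ (V5): /mp/ — longest licit onset from the right is /p/, leaving /m/ as coda.
Syllabification: trozm.prawl.mo.zum.punw.
The third /m/ is in the coda of syllable 4 (/zum/).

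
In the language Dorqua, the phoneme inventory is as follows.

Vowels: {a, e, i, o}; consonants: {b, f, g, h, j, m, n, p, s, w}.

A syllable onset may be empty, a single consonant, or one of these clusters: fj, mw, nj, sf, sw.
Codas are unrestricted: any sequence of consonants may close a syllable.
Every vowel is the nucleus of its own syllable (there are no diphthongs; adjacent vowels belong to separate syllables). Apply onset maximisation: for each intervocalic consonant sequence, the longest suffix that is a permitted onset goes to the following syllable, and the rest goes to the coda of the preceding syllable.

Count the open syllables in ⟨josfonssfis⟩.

The vowels are o, o, i — 3 nuclei, so 3 syllables.
σ1/σ2 boundary: /sf/ — entire cluster is a permitted onset → onset /sf/, coda ∅.
σ2/σ3 boundary: /nssf/ splits as /ns/ + /sf/ (/sf/ is the longest suffix that is a licit onset).
So the parse is jo.sfons.sfis.
Classifying each syllable: /jo/ (open), /sfons/ (closed), /sfis/ (closed).
Open syllables: 1.

1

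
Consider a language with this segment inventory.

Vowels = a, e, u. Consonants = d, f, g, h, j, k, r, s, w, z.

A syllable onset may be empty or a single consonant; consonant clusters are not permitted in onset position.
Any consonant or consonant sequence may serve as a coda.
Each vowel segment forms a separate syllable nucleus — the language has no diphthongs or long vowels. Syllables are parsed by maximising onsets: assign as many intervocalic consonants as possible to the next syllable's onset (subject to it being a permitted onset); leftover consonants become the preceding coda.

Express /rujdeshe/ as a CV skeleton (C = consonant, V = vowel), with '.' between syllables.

Nuclei (vowels): u, e, e → 3 syllables.
/u…e/ gap (V1→V2): cluster /jd/ — the longest permitted-onset suffix is /d/; onset = /d/, preceding coda = /j/.
/e…e/ gap (V2→V3): /sh/ — longest licit onset from the right is /h/, leaving /s/ as coda.
So the parse is ruj.des.he.
Mapping each syllable to C/V: /ruj/ → CVC, /des/ → CVC, /he/ → CV.

CVC.CVC.CV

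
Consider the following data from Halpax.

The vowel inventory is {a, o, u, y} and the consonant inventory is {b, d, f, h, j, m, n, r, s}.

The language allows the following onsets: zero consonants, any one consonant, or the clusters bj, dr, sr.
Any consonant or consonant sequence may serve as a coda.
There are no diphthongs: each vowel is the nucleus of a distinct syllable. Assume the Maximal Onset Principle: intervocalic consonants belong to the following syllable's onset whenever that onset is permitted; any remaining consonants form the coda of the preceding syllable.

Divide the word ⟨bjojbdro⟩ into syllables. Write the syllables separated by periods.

Vowels present: o, o; each is a nucleus, giving 2 syllables.
/o…o/ gap (V1→V2): /jbdr/ splits as /jb/ + /dr/ (/dr/ is the longest suffix that is a licit onset).

bjojb.dro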